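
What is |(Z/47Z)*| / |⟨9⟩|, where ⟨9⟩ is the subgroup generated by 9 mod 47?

By Lagrange's theorem, ord_47(9) divides φ(47) = 47 − 1 = 46 = 2 · 23.
Divisors of 46: 1, 2, 23, 46.
Test each divisor d:
9^1 ≡ 9 (mod 47)
9^2 ≡ 34 (mod 47)
9^23 ≡ 1 (mod 47) ✓
So ord_47(9) = 23, hence |⟨9⟩| = 23.
Index = |(Z/47Z)^×| / |⟨9⟩| = 46 / 23 = 2.

2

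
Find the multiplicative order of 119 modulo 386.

Since 119 ∈ (Z/386Z)^×, its order divides φ(386) = φ(2)·φ(193) = 1·192 = 192 = 2^6 · 3.
Divisors of 192: 1, 2, 3, 4, 6, 8, 12, 16, 24, 32, 48, 64, 96, 192.
Test each divisor d:
119^1 ≡ 119 (mod 386)
119^2 ≡ 265 (mod 386)
119^3 ≡ 269 (mod 386)
119^4 ≡ 359 (mod 386)
119^6 ≡ 179 (mod 386)
119^8 ≡ 343 (mod 386)
119^12 ≡ 3 (mod 386)
119^16 ≡ 305 (mod 386)
119^24 ≡ 9 (mod 386)
119^32 ≡ 385 (mod 386)
119^48 ≡ 81 (mod 386)
119^64 ≡ 1 (mod 386) ✓
Therefore the multiplicative order of 119 modulo 386 is 64.

64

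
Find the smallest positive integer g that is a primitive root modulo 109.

6

φ(109) = 109 − 1 = 108 = 2^2 · 3^3.
g is a primitive root iff g^(108/q) ≢ 1 (mod 109) for each prime q ∈ {2, 3}.
g = 2: 2^54 ≡ 108; 2^36 ≡ 1 — hits 1, so not a primitive root.
g = 3: 3^54 ≡ 1 — hits 1, so not a primitive root.
g = 4: 4^54 ≡ 1 — hits 1, so not a primitive root.
g = 5: 5^54 ≡ 1 — hits 1, so not a primitive root.
g = 6: 6^54 ≡ 108; 6^36 ≡ 63 — none is 1, so 6 is a primitive root.
So 6 is the smallest generator of (Z/109Z)^×.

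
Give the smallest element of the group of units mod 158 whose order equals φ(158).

φ(158) = φ(2)·φ(79) = 1·78 = 78 = 2 · 3 · 13.
g is a primitive root iff g^(78/q) ≢ 1 (mod 158) for each prime q ∈ {2, 3, 13}.
g = 2: gcd(2, 158) = 2 > 1, not a unit — skip.
g = 3: 3^39 ≡ 157; 3^26 ≡ 23; 3^6 ≡ 97 — none is 1, so 3 is a primitive root.
So 3 is the smallest generator of (Z/158Z)^×.

3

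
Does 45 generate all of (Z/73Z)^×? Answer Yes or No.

Yes

φ(73) = 73 − 1 = 72 = 2^3 · 3^2.
An element g generates (Z/73Z)^× iff g^(72/q) ≢ 1 (mod 73) for each prime q ∈ {2, 3}.
45^36 ≡ 72 (mod 73)  [q = 2: ≢ 1 ✓]
45^24 ≡ 8 (mod 73)  [q = 3: ≢ 1 ✓]
None equal 1, so ord_73(45) = 72: 45 is a primitive root.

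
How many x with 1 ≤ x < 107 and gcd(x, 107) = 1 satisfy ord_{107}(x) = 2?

1

φ(107) = 107 − 1 = 106 = 2 · 53.
In a cyclic group of order 106, there are φ(d) elements of order d for each divisor d of 106, and zero for non-divisors.
2 | 106, and φ(2) = 2 − 1 = 1.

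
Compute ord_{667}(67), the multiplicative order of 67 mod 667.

154

The order of 67 must divide φ(667) = φ(23·29) = (23−1)·(29−1) = 22·28 = 616 = 2^3 · 7 · 11.
Divisors of 616: 1, 2, 4, 7, 8, 11, 14, 22, 28, 44, 56, 77, 88, 154, 308, 616.
Test each divisor d:
67^1 ≡ 67 (mod 667)
67^2 ≡ 487 (mod 667)
67^4 ≡ 384 (mod 667)
67^7 ≡ 608 (mod 667)
67^8 ≡ 49 (mod 667)
67^11 ≡ 22 (mod 667)
67^14 ≡ 146 (mod 667)
67^22 ≡ 484 (mod 667)
67^28 ≡ 639 (mod 667)
67^44 ≡ 139 (mod 667)
67^56 ≡ 117 (mod 667)
67^77 ≡ 666 (mod 667)
67^88 ≡ 645 (mod 667)
67^154 ≡ 1 (mod 667) ✓
Hence ord(67) = 154.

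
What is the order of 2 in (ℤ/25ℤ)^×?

20

By Lagrange's theorem, ord_25(2) divides φ(25) = φ(5^2) = 5·(5−1) = 20 = 2^2 · 5.
Divisors of 20: 1, 2, 4, 5, 10, 20.
Test each divisor d:
2^1 ≡ 2 (mod 25)
2^2 ≡ 4 (mod 25)
2^4 ≡ 16 (mod 25)
2^5 ≡ 7 (mod 25)
2^10 ≡ 24 (mod 25)
2^20 ≡ 1 (mod 25) ✓
The smallest such exponent is 20, so the order of 2 is 20.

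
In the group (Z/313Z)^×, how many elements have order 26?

φ(313) = 313 − 1 = 312 = 2^3 · 3 · 13.
(Z/313Z)^× is cyclic (|G| = 312); a cyclic group of order m has exactly φ(d) elements of each order d | m, and none otherwise.
26 = 2 · 13 divides 312, and φ(26) = 12.

12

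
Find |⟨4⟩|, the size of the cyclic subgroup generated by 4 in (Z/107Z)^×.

ord(4) | φ(107) = 107 − 1 = 106 = 2 · 53.
Divisors of 106: 1, 2, 53, 106.
Check 4^d mod 107 for each divisor in increasing order:
4^1 ≡ 4
4^2 ≡ 16
4^53 ≡ 1
Hence ord(4) = 53.

53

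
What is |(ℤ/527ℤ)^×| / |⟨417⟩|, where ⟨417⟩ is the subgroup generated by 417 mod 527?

4

Since 417 ∈ (Z/527Z)^×, its order divides φ(527) = φ(17·31) = (17−1)·(31−1) = 16·30 = 480 = 2^5 · 3 · 5.
Divisors of 480: 1, 2, 3, 4, 5, 6, 8, 10, 12, 15, 16, 20, 24, 30, 32, 40, 48, 60, 80, 96, 120, 160, 240, 480.
Compute 417^d (mod 527) for the divisors d until we hit 1:
417^1 ≡ 417 (mod 527)
417^2 ≡ 506 (mod 527)
417^3 ≡ 202 (mod 527)
417^4 ≡ 441 (mod 527)
417^5 ≡ 501 (mod 527)
417^6 ≡ 225 (mod 527)
417^8 ≡ 18 (mod 527)
417^10 ≡ 149 (mod 527)
417^12 ≡ 33 (mod 527)
417^15 ≡ 342 (mod 527)
417^16 ≡ 324 (mod 527)
417^20 ≡ 67 (mod 527)
417^24 ≡ 35 (mod 527)
417^30 ≡ 497 (mod 527)
417^32 ≡ 103 (mod 527)
417^40 ≡ 273 (mod 527)
417^48 ≡ 171 (mod 527)
417^60 ≡ 373 (mod 527)
417^80 ≡ 222 (mod 527)
417^96 ≡ 256 (mod 527)
417^120 ≡ 1 (mod 527) ✓
So ord_527(417) = 120, hence |⟨417⟩| = 120.
[(Z/527Z)^× : ⟨417⟩] = 480/120 = 4.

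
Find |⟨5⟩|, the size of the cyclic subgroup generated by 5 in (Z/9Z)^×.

6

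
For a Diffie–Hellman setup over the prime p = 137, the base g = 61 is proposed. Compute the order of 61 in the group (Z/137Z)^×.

68

The order of 61 must divide φ(137) = 137 − 1 = 136 = 2^3 · 17.
Divisors of 136: 1, 2, 4, 8, 17, 34, 68, 136.
Compute 61^d (mod 137) for the divisors d until we hit 1:
61^1 ≡ 61 (mod 137)
61^2 ≡ 22 (mod 137)
61^4 ≡ 73 (mod 137)
61^8 ≡ 123 (mod 137)
61^17 ≡ 37 (mod 137)
61^34 ≡ 136 (mod 137)
61^68 ≡ 1 (mod 137) ✓
Hence ord(61) = 68.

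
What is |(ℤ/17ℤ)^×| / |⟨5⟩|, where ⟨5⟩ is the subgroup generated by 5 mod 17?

ord(5) | φ(17) = 17 − 1 = 16 = 2^4.
Divisors of 16: 1, 2, 4, 8, 16.
Evaluate successive powers at the divisors of 16:
5^1 ≡ 5
5^2 ≡ 8
5^4 ≡ 13
5^8 ≡ 16
5^16 ≡ 1
The order of 5 is 16, so the subgroup it generates has 16 elements.
Index = |(Z/17Z)^×| / |⟨5⟩| = 16 / 16 = 1.

1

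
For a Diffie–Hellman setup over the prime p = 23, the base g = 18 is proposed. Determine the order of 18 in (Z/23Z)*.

11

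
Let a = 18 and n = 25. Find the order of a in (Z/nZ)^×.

4

The order of 18 must divide φ(25) = φ(5^2) = 5·(5−1) = 20 = 2^2 · 5.
Divisors of 20: 1, 2, 4, 5, 10, 20.
Test each divisor d:
18^1 ≡ 18 (mod 25)
18^2 ≡ 24 (mod 25)
18^4 ≡ 1 (mod 25) ✓
The smallest such exponent is 4, so the order of 18 is 4.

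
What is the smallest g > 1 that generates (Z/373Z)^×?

φ(373) = 373 − 1 = 372 = 2^2 · 3 · 31.
Test candidates g = 2, 3, … against the prime factors q ∈ {2, 3, 31} of φ(373): g is a generator iff g^(372/q) ≢ 1 for every such q.
g = 2: 2^186 ≡ 372; 2^124 ≡ 284; 2^12 ≡ 366 — none is 1, so 2 is a primitive root.
The smallest primitive root modulo 373 is 2.

2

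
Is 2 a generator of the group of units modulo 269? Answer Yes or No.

φ(269) = 269 − 1 = 268 = 2^2 · 67.
It suffices to check that the order of 2 is not a proper divisor of 268: compute 2^(268/q) for q ∈ {2, 67}.
2^134 ≡ 268 (mod 269)  [q = 2: ≢ 1 ✓]
2^4 ≡ 16 (mod 269)  [q = 67: ≢ 1 ✓]
None equal 1, so ord_269(2) = 268: 2 is a primitive root.

Yes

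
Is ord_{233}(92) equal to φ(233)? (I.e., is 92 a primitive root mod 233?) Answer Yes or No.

No

φ(233) = 233 − 1 = 232 = 2^3 · 29.
Test 92^(232/q) mod 233 for each prime factor q of 232:
92^116 ≡ 1 (mod 233)  [q = 2: ≡ 1 ✗]
92^8 ≡ 71 (mod 233)  [q = 29: ≢ 1 ✓]
The check at q = 2 fails, so 92 generates a proper subgroup.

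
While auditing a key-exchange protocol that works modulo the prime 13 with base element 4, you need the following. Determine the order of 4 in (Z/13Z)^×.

ord(4) | φ(13) = 13 − 1 = 12 = 2^2 · 3.
Divisors of 12: 1, 2, 3, 4, 6, 12.
Test each divisor d:
4^1 ≡ 4 (mod 13)
4^2 ≡ 3 (mod 13)
4^3 ≡ 12 (mod 13)
4^4 ≡ 9 (mod 13)
4^6 ≡ 1 (mod 13) ✓
So ord_13(4) = 6.

6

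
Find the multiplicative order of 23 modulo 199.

99

ord(23) | φ(199) = 199 − 1 = 198 = 2 · 3^2 · 11.
Divisors of 198: 1, 2, 3, 6, 9, 11, 18, 22, 33, 66, 99, 198.
Test each divisor d:
23^1 ≡ 23
23^2 ≡ 131
23^3 ≡ 28
23^6 ≡ 187
23^9 ≡ 62
23^11 ≡ 162
23^18 ≡ 63
23^22 ≡ 175
23^33 ≡ 92
23^66 ≡ 106
23^99 ≡ 1
Therefore the multiplicative order of 23 modulo 199 is 99.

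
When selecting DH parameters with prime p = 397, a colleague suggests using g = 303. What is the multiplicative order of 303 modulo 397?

ord(303) | φ(397) = 397 − 1 = 396 = 2^2 · 3^2 · 11.
Divisors of 396: 1, 2, 3, 4, 6, 9, 11, 12, 18, 22, 33, 36, 44, 66, 99, 132, 198, 396.
Evaluate successive powers at the divisors of 396:
303^1 ≡ 303
303^2 ≡ 102
303^3 ≡ 337
303^4 ≡ 82
303^6 ≡ 27
303^9 ≡ 365
303^11 ≡ 309
303^12 ≡ 332
303^18 ≡ 230
303^22 ≡ 201
303^33 ≡ 177
303^36 ≡ 99
303^44 ≡ 304
303^66 ≡ 363
303^99 ≡ 334
303^132 ≡ 362
303^198 ≡ 396
303^396 ≡ 1
So ord_397(303) = 396.

396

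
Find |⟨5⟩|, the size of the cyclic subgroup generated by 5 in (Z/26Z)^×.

4

The order of 5 must divide φ(26) = φ(2)·φ(13) = 1·12 = 12 = 2^2 · 3.
Divisors of 12: 1, 2, 3, 4, 6, 12.
Evaluate successive powers at the divisors of 12:
5^1 ≡ 5
5^2 ≡ 25
5^3 ≡ 21
5^4 ≡ 1
Hence ord(5) = 4.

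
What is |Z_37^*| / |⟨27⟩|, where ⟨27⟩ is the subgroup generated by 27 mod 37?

6

The order of 27 must divide φ(37) = 37 − 1 = 36 = 2^2 · 3^2.
Divisors of 36: 1, 2, 3, 4, 6, 9, 12, 18, 36.
Test each divisor d:
27^1 ≡ 27
27^2 ≡ 26
27^3 ≡ 36
27^4 ≡ 10
27^6 ≡ 1
The order of 27 is 6, so the subgroup it generates has 6 elements.
Index = |(Z/37Z)^×| / |⟨27⟩| = 36 / 6 = 6.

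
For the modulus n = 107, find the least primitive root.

φ(107) = 107 − 1 = 106 = 2 · 53.
g is a primitive root iff g^(106/q) ≢ 1 (mod 107) for each prime q ∈ {2, 53}.
g = 2: 2^53 ≡ 106; 2^2 ≡ 4 — none is 1, so 2 is a primitive root.
The smallest primitive root modulo 107 is 2.

2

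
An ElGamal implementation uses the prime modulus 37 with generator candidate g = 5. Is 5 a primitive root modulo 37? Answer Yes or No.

φ(37) = 37 − 1 = 36 = 2^2 · 3^2.
An element g generates (Z/37Z)^× iff g^(36/q) ≢ 1 (mod 37) for each prime q ∈ {2, 3}.
5^18 ≡ 36 (mod 37)  [q = 2: ≢ 1 ✓]
5^12 ≡ 10 (mod 37)  [q = 3: ≢ 1 ✓]
None equal 1, so ord_37(5) = 36: 5 is a primitive root.

Yes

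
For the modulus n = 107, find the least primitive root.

2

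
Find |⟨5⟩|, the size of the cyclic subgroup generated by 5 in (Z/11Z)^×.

5

ord(5) | φ(11) = 11 − 1 = 10 = 2 · 5.
Divisors of 10: 1, 2, 5, 10.
Check 5^d mod 11 for each divisor in increasing order:
5^1 ≡ 5 (mod 11)
5^2 ≡ 3 (mod 11)
5^5 ≡ 1 (mod 11) ✓
The smallest such exponent is 5, so the order of 5 is 5.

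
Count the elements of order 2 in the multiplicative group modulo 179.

1

φ(179) = 179 − 1 = 178 = 2 · 89.
Since (Z/179Z)^× is cyclic of order 178, the number of elements of order d is φ(d) when d | 178 and 0 otherwise.
2 | 178, and φ(2) = 2 − 1 = 1.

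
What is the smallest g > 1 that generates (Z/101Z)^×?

2

φ(101) = 101 − 1 = 100 = 2^2 · 5^2.
g is a primitive root iff g^(100/q) ≢ 1 (mod 101) for each prime q ∈ {2, 5}.
g = 2: 2^50 ≡ 100; 2^20 ≡ 95 — none is 1, so 2 is a primitive root.
So 2 is the smallest generator of (Z/101Z)^×.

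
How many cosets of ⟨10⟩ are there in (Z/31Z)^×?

2

By Lagrange's theorem, ord_31(10) divides φ(31) = 31 − 1 = 30 = 2 · 3 · 5.
Divisors of 30: 1, 2, 3, 5, 6, 10, 15, 30.
Evaluate successive powers at the divisors of 30:
10^1 ≡ 10 (mod 31)
10^2 ≡ 7 (mod 31)
10^3 ≡ 8 (mod 31)
10^5 ≡ 25 (mod 31)
10^6 ≡ 2 (mod 31)
10^10 ≡ 5 (mod 31)
10^15 ≡ 1 (mod 31) ✓
The order of 10 is 15, so the subgroup it generates has 15 elements.
The index is φ(31) / ord(10) = 30 / 15 = 2.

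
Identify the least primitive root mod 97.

5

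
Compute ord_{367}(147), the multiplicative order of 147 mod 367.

122

The order of 147 must divide φ(367) = 367 − 1 = 366 = 2 · 3 · 61.
Divisors of 366: 1, 2, 3, 6, 61, 122, 183, 366.
Test each divisor d:
147^1 ≡ 147
147^2 ≡ 323
147^3 ≡ 138
147^6 ≡ 327
147^61 ≡ 366
147^122 ≡ 1
So ord_367(147) = 122.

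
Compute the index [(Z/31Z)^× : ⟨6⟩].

5

The order of 6 must divide φ(31) = 31 − 1 = 30 = 2 · 3 · 5.
Divisors of 30: 1, 2, 3, 5, 6, 10, 15, 30.
Evaluate successive powers at the divisors of 30:
6^1 ≡ 6
6^2 ≡ 5
6^3 ≡ 30
6^5 ≡ 26
6^6 ≡ 1
Thus |⟨6⟩| = ord(6) = 6.
The index is φ(31) / ord(6) = 30 / 6 = 5.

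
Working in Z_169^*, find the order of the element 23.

The order of 23 must divide φ(169) = φ(13^2) = 13·(13−1) = 156 = 2^2 · 3 · 13.
Divisors of 156: 1, 2, 3, 4, 6, 12, 13, 26, 39, 52, 78, 156.
Test each divisor d:
23^1 ≡ 23 (mod 169)
23^2 ≡ 22 (mod 169)
23^3 ≡ 168 (mod 169)
23^4 ≡ 146 (mod 169)
23^6 ≡ 1 (mod 169) ✓
Hence ord(23) = 6.

6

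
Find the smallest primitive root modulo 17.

φ(17) = 17 − 1 = 16 = 2^4.
Test candidates g = 2, 3, … against the prime factors q ∈ {2} of φ(17): g is a generator iff g^(16/q) ≢ 1 for every such q.
g = 2: 2^8 ≡ 1 — hits 1, so not a primitive root.
g = 3: 3^8 ≡ 16 — none is 1, so 3 is a primitive root.
The smallest primitive root modulo 17 is 3.

3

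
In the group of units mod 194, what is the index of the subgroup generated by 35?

By Lagrange's theorem, ord_194(35) divides φ(194) = φ(2)·φ(97) = 1·96 = 96 = 2^5 · 3.
Divisors of 96: 1, 2, 3, 4, 6, 8, 12, 16, 24, 32, 48, 96.
Evaluate successive powers at the divisors of 96:
35^1 ≡ 35 (mod 194)
35^2 ≡ 61 (mod 194)
35^3 ≡ 1 (mod 194) ✓
So ord_194(35) = 3, hence |⟨35⟩| = 3.
Index = |(Z/194Z)^×| / |⟨35⟩| = 96 / 3 = 32.

32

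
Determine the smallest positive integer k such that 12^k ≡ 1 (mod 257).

By Lagrange's theorem, ord_257(12) divides φ(257) = 257 − 1 = 256 = 2^8.
Divisors of 256: 1, 2, 4, 8, 16, 32, 64, 128, 256.
Test each divisor d:
12^1 ≡ 12 (mod 257)
12^2 ≡ 144 (mod 257)
12^4 ≡ 176 (mod 257)
12^8 ≡ 136 (mod 257)
12^16 ≡ 249 (mod 257)
12^32 ≡ 64 (mod 257)
12^64 ≡ 241 (mod 257)
12^128 ≡ 256 (mod 257)
12^256 ≡ 1 (mod 257) ✓
So ord_257(12) = 256.

256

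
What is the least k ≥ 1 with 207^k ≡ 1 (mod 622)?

By Lagrange's theorem, ord_622(207) divides φ(622) = φ(2)·φ(311) = 1·310 = 310 = 2 · 5 · 31.
Divisors of 310: 1, 2, 5, 10, 31, 62, 155, 310.
Check 207^d mod 622 for each divisor in increasing order:
207^1 ≡ 207
207^2 ≡ 553
207^5 ≡ 279
207^10 ≡ 91
207^31 ≡ 305
207^62 ≡ 347
207^155 ≡ 621
207^310 ≡ 1
Hence ord(207) = 310.

310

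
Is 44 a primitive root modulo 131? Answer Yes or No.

No

φ(131) = 131 − 1 = 130 = 2 · 5 · 13.
44 is a primitive root mod 131 iff 44^(φ(131)/q) ≢ 1 for every prime q | φ(131), i.e. q ∈ {2, 5, 13}.
44^65 ≡ 1 (mod 131)  [q = 2: ≡ 1 ✗]
44^26 ≡ 61 (mod 131)  [q = 5: ≢ 1 ✓]
44^10 ≡ 45 (mod 131)  [q = 13: ≢ 1 ✓]
44^65 ≡ 1 shows ord(44) | 65, strictly less than φ(131); not a primitive root.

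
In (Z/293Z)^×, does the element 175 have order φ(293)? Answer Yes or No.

Yes

φ(293) = 293 − 1 = 292 = 2^2 · 73.
Test 175^(292/q) mod 293 for each prime factor q of 292:
175^146 ≡ 292 (mod 293)  [q = 2: ≢ 1 ✓]
175^4 ≡ 262 (mod 293)  [q = 73: ≢ 1 ✓]
All checks pass, so 175 has order 292 and is a primitive root modulo 293.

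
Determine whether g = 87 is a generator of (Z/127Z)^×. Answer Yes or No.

No

φ(127) = 127 − 1 = 126 = 2 · 3^2 · 7.
An element g generates (Z/127Z)^× iff g^(126/q) ≢ 1 (mod 127) for each prime q ∈ {2, 3, 7}.
87^63 ≡ 1 (mod 127)  [q = 2: ≡ 1 ✗]
87^42 ≡ 1 (mod 127)  [q = 3: ≡ 1 ✗]
87^18 ≡ 16 (mod 127)  [q = 7: ≢ 1 ✓]
The check at q = 2 fails, so 87 generates a proper subgroup.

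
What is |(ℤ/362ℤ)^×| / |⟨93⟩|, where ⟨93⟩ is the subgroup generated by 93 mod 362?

ord(93) | φ(362) = φ(2)·φ(181) = 1·180 = 180 = 2^2 · 3^2 · 5.
Divisors of 180: 1, 2, 3, 4, 5, 6, 9, 10, 12, 15, 18, 20, 30, 36, 45, 60, 90, 180.
Evaluate successive powers at the divisors of 180:
93^1 ≡ 93 (mod 362)
93^2 ≡ 323 (mod 362)
93^3 ≡ 355 (mod 362)
93^4 ≡ 73 (mod 362)
93^5 ≡ 273 (mod 362)
93^6 ≡ 49 (mod 362)
93^9 ≡ 19 (mod 362)
93^10 ≡ 319 (mod 362)
93^12 ≡ 229 (mod 362)
93^15 ≡ 207 (mod 362)
93^18 ≡ 361 (mod 362)
93^20 ≡ 39 (mod 362)
93^30 ≡ 133 (mod 362)
93^36 ≡ 1 (mod 362) ✓
Thus |⟨93⟩| = ord(93) = 36.
The index is φ(362) / ord(93) = 180 / 36 = 5.

5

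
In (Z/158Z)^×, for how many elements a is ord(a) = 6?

φ(158) = φ(2)·φ(79) = 1·78 = 78 = 2 · 3 · 13.
Since (Z/158Z)^× is cyclic of order 78, the number of elements of order d is φ(d) when d | 78 and 0 otherwise.
6 = 2 · 3 divides 78, and φ(6) = 2.

2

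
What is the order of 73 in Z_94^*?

The order of 73 must divide φ(94) = φ(2)·φ(47) = 1·46 = 46 = 2 · 23.
Divisors of 46: 1, 2, 23, 46.
Check 73^d mod 94 for each divisor in increasing order:
73^1 ≡ 73
73^2 ≡ 65
73^23 ≡ 93
73^46 ≡ 1
The smallest such exponent is 46, so the order of 73 is 46.

46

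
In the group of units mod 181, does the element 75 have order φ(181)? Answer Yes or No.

No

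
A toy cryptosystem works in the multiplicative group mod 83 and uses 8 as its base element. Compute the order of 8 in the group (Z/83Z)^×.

82

ord(8) | φ(83) = 83 − 1 = 82 = 2 · 41.
Divisors of 82: 1, 2, 41, 82.
Test each divisor d:
8^1 ≡ 8
8^2 ≡ 64
8^41 ≡ 82
8^82 ≡ 1
So ord_83(8) = 82.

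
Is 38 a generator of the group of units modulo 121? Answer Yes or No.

No

φ(121) = φ(11^2) = 11·(11−1) = 110 = 2 · 5 · 11.
38 is a primitive root mod 121 iff 38^(φ(121)/q) ≢ 1 for every prime q | φ(121), i.e. q ∈ {2, 5, 11}.
38^55 ≡ 1 (mod 121)  [q = 2: ≡ 1 ✗]
38^22 ≡ 3 (mod 121)  [q = 5: ≢ 1 ✓]
38^10 ≡ 23 (mod 121)  [q = 11: ≢ 1 ✓]
Since 38^55 ≡ 1, the order of 38 divides 55 < 110, so 38 is not a primitive root.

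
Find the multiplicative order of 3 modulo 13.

3

ord(3) | φ(13) = 13 − 1 = 12 = 2^2 · 3.
Divisors of 12: 1, 2, 3, 4, 6, 12.
Compute 3^d (mod 13) for the divisors d until we hit 1:
3^1 ≡ 3 (mod 13)
3^2 ≡ 9 (mod 13)
3^3 ≡ 1 (mod 13) ✓
Therefore the multiplicative order of 3 modulo 13 is 3.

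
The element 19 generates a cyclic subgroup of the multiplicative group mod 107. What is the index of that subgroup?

By Lagrange's theorem, ord_107(19) divides φ(107) = 107 − 1 = 106 = 2 · 53.
Divisors of 106: 1, 2, 53, 106.
Evaluate successive powers at the divisors of 106:
19^1 ≡ 19 (mod 107)
19^2 ≡ 40 (mod 107)
19^53 ≡ 1 (mod 107) ✓
So ord_107(19) = 53, hence |⟨19⟩| = 53.
The index is φ(107) / ord(19) = 106 / 53 = 2.

2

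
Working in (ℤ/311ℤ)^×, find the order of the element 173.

By Lagrange's theorem, ord_311(173) divides φ(311) = 311 − 1 = 310 = 2 · 5 · 31.
Divisors of 310: 1, 2, 5, 10, 31, 62, 155, 310.
Test each divisor d:
173^1 ≡ 173 (mod 311)
173^2 ≡ 73 (mod 311)
173^5 ≡ 113 (mod 311)
173^10 ≡ 18 (mod 311)
173^31 ≡ 52 (mod 311)
173^62 ≡ 216 (mod 311)
173^155 ≡ 1 (mod 311) ✓
Hence ord(173) = 155.

155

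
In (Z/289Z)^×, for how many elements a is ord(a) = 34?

φ(289) = φ(17^2) = 17·(17−1) = 272 = 2^4 · 17.
In a cyclic group of order 272, there are φ(d) elements of order d for each divisor d of 272, and zero for non-divisors.
34 = 2 · 17 divides 272, and φ(34) = 16.

16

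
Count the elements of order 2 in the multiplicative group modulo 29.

φ(29) = 29 − 1 = 28 = 2^2 · 7.
Since (Z/29Z)^× is cyclic of order 28, the number of elements of order d is φ(d) when d | 28 and 0 otherwise.
2 | 28, and φ(2) = 2 − 1 = 1.

1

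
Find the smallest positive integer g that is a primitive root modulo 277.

5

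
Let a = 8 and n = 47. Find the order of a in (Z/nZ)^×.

The order of 8 must divide φ(47) = 47 − 1 = 46 = 2 · 23.
Divisors of 46: 1, 2, 23, 46.
Evaluate successive powers at the divisors of 46:
8^1 ≡ 8 (mod 47)
8^2 ≡ 17 (mod 47)
8^23 ≡ 1 (mod 47) ✓
Hence ord(8) = 23.

23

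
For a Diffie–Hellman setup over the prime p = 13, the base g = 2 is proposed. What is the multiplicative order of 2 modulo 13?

12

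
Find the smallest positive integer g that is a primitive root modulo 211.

2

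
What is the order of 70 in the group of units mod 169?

4

By Lagrange's theorem, ord_169(70) divides φ(169) = φ(13^2) = 13·(13−1) = 156 = 2^2 · 3 · 13.
Divisors of 156: 1, 2, 3, 4, 6, 12, 13, 26, 39, 52, 78, 156.
Compute 70^d (mod 169) for the divisors d until we hit 1:
70^1 ≡ 70 (mod 169)
70^2 ≡ 168 (mod 169)
70^3 ≡ 99 (mod 169)
70^4 ≡ 1 (mod 169) ✓
Therefore the multiplicative order of 70 modulo 169 is 4.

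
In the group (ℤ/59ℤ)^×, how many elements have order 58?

28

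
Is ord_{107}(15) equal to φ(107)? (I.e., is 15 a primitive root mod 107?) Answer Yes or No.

φ(107) = 107 − 1 = 106 = 2 · 53.
It suffices to check that the order of 15 is not a proper divisor of 106: compute 15^(106/q) for q ∈ {2, 53}.
15^53 ≡ 106 (mod 107)  [q = 2: ≢ 1 ✓]
15^2 ≡ 11 (mod 107)  [q = 53: ≢ 1 ✓]
Every test exponent gives a nontrivial residue, hence 15 generates the full group.

Yes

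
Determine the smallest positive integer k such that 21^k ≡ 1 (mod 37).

18

Since 21 ∈ (Z/37Z)^×, its order divides φ(37) = 37 − 1 = 36 = 2^2 · 3^2.
Divisors of 36: 1, 2, 3, 4, 6, 9, 12, 18, 36.
Test each divisor d:
21^1 ≡ 21 (mod 37)
21^2 ≡ 34 (mod 37)
21^3 ≡ 11 (mod 37)
21^4 ≡ 9 (mod 37)
21^6 ≡ 10 (mod 37)
21^9 ≡ 36 (mod 37)
21^12 ≡ 26 (mod 37)
21^18 ≡ 1 (mod 37) ✓
Hence ord(21) = 18.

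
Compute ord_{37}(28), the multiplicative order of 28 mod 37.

Since 28 ∈ (Z/37Z)^×, its order divides φ(37) = 37 − 1 = 36 = 2^2 · 3^2.
Divisors of 36: 1, 2, 3, 4, 6, 9, 12, 18, 36.
Test each divisor d:
28^1 ≡ 28
28^2 ≡ 7
28^3 ≡ 11
28^4 ≡ 12
28^6 ≡ 10
28^9 ≡ 36
28^12 ≡ 26
28^18 ≡ 1
Therefore the multiplicative order of 28 modulo 37 is 18.

18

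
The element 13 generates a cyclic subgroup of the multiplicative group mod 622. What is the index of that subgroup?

10

By Lagrange's theorem, ord_622(13) divides φ(622) = φ(2)·φ(311) = 1·310 = 310 = 2 · 5 · 31.
Divisors of 310: 1, 2, 5, 10, 31, 62, 155, 310.
Test each divisor d:
13^1 ≡ 13
13^2 ≡ 169
13^5 ≡ 581
13^10 ≡ 437
13^31 ≡ 1
Thus |⟨13⟩| = ord(13) = 31.
Index = |(Z/622Z)^×| / |⟨13⟩| = 310 / 31 = 10.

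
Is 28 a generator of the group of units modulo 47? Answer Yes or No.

No

φ(47) = 47 − 1 = 46 = 2 · 23.
An element g generates (Z/47Z)^× iff g^(46/q) ≢ 1 (mod 47) for each prime q ∈ {2, 23}.
28^23 ≡ 1 (mod 47)  [q = 2: ≡ 1 ✗]
28^2 ≡ 32 (mod 47)  [q = 23: ≢ 1 ✓]
The check at q = 2 fails, so 28 generates a proper subgroup.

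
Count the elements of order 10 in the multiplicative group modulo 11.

4

φ(11) = 11 − 1 = 10 = 2 · 5.
(Z/11Z)^× is cyclic (|G| = 10); a cyclic group of order m has exactly φ(d) elements of each order d | m, and none otherwise.
10 = 2 · 5 divides 10, and φ(10) = 4.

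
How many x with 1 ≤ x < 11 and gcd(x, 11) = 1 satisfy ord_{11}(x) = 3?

0

φ(11) = 11 − 1 = 10 = 2 · 5.
In a cyclic group of order 10, there are φ(d) elements of order d for each divisor d of 10, and zero for non-divisors.
Since 3 ∤ 10, the count is 0.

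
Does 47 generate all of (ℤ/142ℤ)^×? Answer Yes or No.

φ(142) = φ(2)·φ(71) = 1·70 = 70 = 2 · 5 · 7.
It suffices to check that the order of 47 is not a proper divisor of 70: compute 47^(70/q) for q ∈ {2, 5, 7}.
47^35 ≡ 141 (mod 142)  [q = 2: ≢ 1 ✓]
47^14 ≡ 25 (mod 142)  [q = 5: ≢ 1 ✓]
47^10 ≡ 37 (mod 142)  [q = 7: ≢ 1 ✓]
Every test exponent gives a nontrivial residue, hence 47 generates the full group.

Yes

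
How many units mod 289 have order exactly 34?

16

φ(289) = φ(17^2) = 17·(17−1) = 272 = 2^4 · 17.
In a cyclic group of order 272, there are φ(d) elements of order d for each divisor d of 272, and zero for non-divisors.
34 = 2 · 17 divides 272, and φ(34) = 16.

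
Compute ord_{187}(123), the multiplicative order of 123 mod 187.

20

Since 123 ∈ (Z/187Z)^×, its order divides φ(187) = φ(11·17) = (11−1)·(17−1) = 10·16 = 160 = 2^5 · 5.
Divisors of 160: 1, 2, 4, 5, 8, 10, 16, 20, 32, 40, 80, 160.
Test each divisor d:
123^1 ≡ 123 (mod 187)
123^2 ≡ 169 (mod 187)
123^4 ≡ 137 (mod 187)
123^5 ≡ 21 (mod 187)
123^8 ≡ 69 (mod 187)
123^10 ≡ 67 (mod 187)
123^16 ≡ 86 (mod 187)
123^20 ≡ 1 (mod 187) ✓
So ord_187(123) = 20.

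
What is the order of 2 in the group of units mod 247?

36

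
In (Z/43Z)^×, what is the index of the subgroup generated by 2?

3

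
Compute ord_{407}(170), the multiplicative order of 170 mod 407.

180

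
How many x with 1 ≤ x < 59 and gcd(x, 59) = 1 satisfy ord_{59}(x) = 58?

φ(59) = 59 − 1 = 58 = 2 · 29.
In a cyclic group of order 58, there are φ(d) elements of order d for each divisor d of 58, and zero for non-divisors.
58 = 2 · 29 divides 58, and φ(58) = 28.

28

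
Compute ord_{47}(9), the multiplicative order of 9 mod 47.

23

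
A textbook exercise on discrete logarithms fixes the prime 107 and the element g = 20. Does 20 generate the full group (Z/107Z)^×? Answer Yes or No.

φ(107) = 107 − 1 = 106 = 2 · 53.
20 is a primitive root mod 107 iff 20^(φ(107)/q) ≢ 1 for every prime q | φ(107), i.e. q ∈ {2, 53}.
20^53 ≡ 106 (mod 107)  [q = 2: ≢ 1 ✓]
20^2 ≡ 79 (mod 107)  [q = 53: ≢ 1 ✓]
All checks pass, so 20 has order 106 and is a primitive root modulo 107.

Yes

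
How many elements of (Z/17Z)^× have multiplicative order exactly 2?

1

φ(17) = 17 − 1 = 16 = 2^4.
(Z/17Z)^× is cyclic (|G| = 16); a cyclic group of order m has exactly φ(d) elements of each order d | m, and none otherwise.
2 | 16, and φ(2) = 2 − 1 = 1.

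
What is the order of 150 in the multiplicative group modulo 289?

272

The order of 150 must divide φ(289) = φ(17^2) = 17·(17−1) = 272 = 2^4 · 17.
Divisors of 272: 1, 2, 4, 8, 16, 17, 34, 68, 136, 272.
Test each divisor d:
150^1 ≡ 150 (mod 289)
150^2 ≡ 247 (mod 289)
150^4 ≡ 30 (mod 289)
150^8 ≡ 33 (mod 289)
150^16 ≡ 222 (mod 289)
150^17 ≡ 65 (mod 289)
150^34 ≡ 179 (mod 289)
150^68 ≡ 251 (mod 289)
150^136 ≡ 288 (mod 289)
150^272 ≡ 1 (mod 289) ✓
The smallest such exponent is 272, so the order of 150 is 272.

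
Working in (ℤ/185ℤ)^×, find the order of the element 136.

18

Since 136 ∈ (Z/185Z)^×, its order divides φ(185) = φ(5·37) = (5−1)·(37−1) = 4·36 = 144 = 2^4 · 3^2.
Divisors of 144: 1, 2, 3, 4, 6, 8, 9, 12, 16, 18, 24, 36, 48, 72, 144.
Check 136^d mod 185 for each divisor in increasing order:
136^1 ≡ 136 (mod 185)
136^2 ≡ 181 (mod 185)
136^3 ≡ 11 (mod 185)
136^4 ≡ 16 (mod 185)
136^6 ≡ 121 (mod 185)
136^8 ≡ 71 (mod 185)
136^9 ≡ 36 (mod 185)
136^12 ≡ 26 (mod 185)
136^16 ≡ 46 (mod 185)
136^18 ≡ 1 (mod 185) ✓
So ord_185(136) = 18.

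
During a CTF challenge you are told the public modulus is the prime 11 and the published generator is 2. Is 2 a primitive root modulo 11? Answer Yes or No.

φ(11) = 11 − 1 = 10 = 2 · 5.
It suffices to check that the order of 2 is not a proper divisor of 10: compute 2^(10/q) for q ∈ {2, 5}.
2^5 ≡ 10 (mod 11)  [q = 2: ≢ 1 ✓]
2^2 ≡ 4 (mod 11)  [q = 5: ≢ 1 ✓]
Every test exponent gives a nontrivial residue, hence 2 generates the full group.

Yes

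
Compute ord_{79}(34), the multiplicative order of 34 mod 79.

78

ord(34) | φ(79) = 79 − 1 = 78 = 2 · 3 · 13.
Divisors of 78: 1, 2, 3, 6, 13, 26, 39, 78.
Test each divisor d:
34^1 ≡ 34 (mod 79)
34^2 ≡ 50 (mod 79)
34^3 ≡ 41 (mod 79)
34^6 ≡ 22 (mod 79)
34^13 ≡ 24 (mod 79)
34^26 ≡ 23 (mod 79)
34^39 ≡ 78 (mod 79)
34^78 ≡ 1 (mod 79) ✓
The smallest such exponent is 78, so the order of 34 is 78.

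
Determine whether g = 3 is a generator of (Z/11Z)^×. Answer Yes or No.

φ(11) = 11 − 1 = 10 = 2 · 5.
Test 3^(10/q) mod 11 for each prime factor q of 10:
3^5 ≡ 1 (mod 11)  [q = 2: ≡ 1 ✗]
3^2 ≡ 9 (mod 11)  [q = 5: ≢ 1 ✓]
Since 3^5 ≡ 1, the order of 3 divides 5 < 10, so 3 is not a primitive root.

No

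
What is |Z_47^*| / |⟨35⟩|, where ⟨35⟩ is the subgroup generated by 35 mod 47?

1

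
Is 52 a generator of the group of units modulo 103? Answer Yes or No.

φ(103) = 103 − 1 = 102 = 2 · 3 · 17.
An element g generates (Z/103Z)^× iff g^(102/q) ≢ 1 (mod 103) for each prime q ∈ {2, 3, 17}.
52^51 ≡ 1 (mod 103)  [q = 2: ≡ 1 ✗]
52^34 ≡ 56 (mod 103)  [q = 3: ≢ 1 ✓]
52^6 ≡ 66 (mod 103)  [q = 17: ≢ 1 ✓]
The check at q = 2 fails, so 52 generates a proper subgroup.

No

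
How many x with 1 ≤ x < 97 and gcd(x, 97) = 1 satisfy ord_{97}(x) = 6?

φ(97) = 97 − 1 = 96 = 2^5 · 3.
Since (Z/97Z)^× is cyclic of order 96, the number of elements of order d is φ(d) when d | 96 and 0 otherwise.
6 = 2 · 3 divides 96, and φ(6) = 2.

2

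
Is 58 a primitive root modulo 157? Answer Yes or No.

No

φ(157) = 157 − 1 = 156 = 2^2 · 3 · 13.
It suffices to check that the order of 58 is not a proper divisor of 156: compute 58^(156/q) for q ∈ {2, 3, 13}.
58^78 ≡ 1 (mod 157)  [q = 2: ≡ 1 ✗]
58^52 ≡ 1 (mod 157)  [q = 3: ≡ 1 ✗]
58^12 ≡ 46 (mod 157)  [q = 13: ≢ 1 ✓]
The check at q = 2 fails, so 58 generates a proper subgroup.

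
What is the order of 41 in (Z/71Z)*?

14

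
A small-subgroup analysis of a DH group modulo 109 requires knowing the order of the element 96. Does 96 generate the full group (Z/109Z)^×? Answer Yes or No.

Yes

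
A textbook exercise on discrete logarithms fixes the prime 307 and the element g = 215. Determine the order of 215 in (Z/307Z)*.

The order of 215 must divide φ(307) = 307 − 1 = 306 = 2 · 3^2 · 17.
Divisors of 306: 1, 2, 3, 6, 9, 17, 18, 34, 51, 102, 153, 306.
Compute 215^d (mod 307) for the divisors d until we hit 1:
215^1 ≡ 215 (mod 307)
215^2 ≡ 175 (mod 307)
215^3 ≡ 171 (mod 307)
215^6 ≡ 76 (mod 307)
215^9 ≡ 102 (mod 307)
215^17 ≡ 274 (mod 307)
215^18 ≡ 273 (mod 307)
215^34 ≡ 168 (mod 307)
215^51 ≡ 289 (mod 307)
215^102 ≡ 17 (mod 307)
215^153 ≡ 1 (mod 307) ✓
So ord_307(215) = 153.

153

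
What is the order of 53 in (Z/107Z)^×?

By Lagrange's theorem, ord_107(53) divides φ(107) = 107 − 1 = 106 = 2 · 53.
Divisors of 106: 1, 2, 53, 106.
Check 53^d mod 107 for each divisor in increasing order:
53^1 ≡ 53 (mod 107)
53^2 ≡ 27 (mod 107)
53^53 ≡ 1 (mod 107) ✓
So ord_107(53) = 53.

53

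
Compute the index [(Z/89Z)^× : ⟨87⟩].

Since 87 ∈ (Z/89Z)^×, its order divides φ(89) = 89 − 1 = 88 = 2^3 · 11.
Divisors of 88: 1, 2, 4, 8, 11, 22, 44, 88.
Compute 87^d (mod 89) for the divisors d until we hit 1:
87^1 ≡ 87 (mod 89)
87^2 ≡ 4 (mod 89)
87^4 ≡ 16 (mod 89)
87^8 ≡ 78 (mod 89)
87^11 ≡ 88 (mod 89)
87^22 ≡ 1 (mod 89) ✓
Thus |⟨87⟩| = ord(87) = 22.
[(Z/89Z)^× : ⟨87⟩] = 88/22 = 4.

4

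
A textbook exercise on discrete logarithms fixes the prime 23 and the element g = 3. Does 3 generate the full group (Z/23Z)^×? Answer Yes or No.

No

φ(23) = 23 − 1 = 22 = 2 · 11.
3 is a primitive root mod 23 iff 3^(φ(23)/q) ≢ 1 for every prime q | φ(23), i.e. q ∈ {2, 11}.
3^11 ≡ 1 (mod 23)  [q = 2: ≡ 1 ✗]
3^2 ≡ 9 (mod 23)  [q = 11: ≢ 1 ✓]
The check at q = 2 fails, so 3 generates a proper subgroup.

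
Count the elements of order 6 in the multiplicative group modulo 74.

2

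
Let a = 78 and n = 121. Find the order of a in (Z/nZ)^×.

By Lagrange's theorem, ord_121(78) divides φ(121) = φ(11^2) = 11·(11−1) = 110 = 2 · 5 · 11.
Divisors of 110: 1, 2, 5, 10, 11, 22, 55, 110.
Compute 78^d (mod 121) for the divisors d until we hit 1:
78^1 ≡ 78
78^2 ≡ 34
78^5 ≡ 23
78^10 ≡ 45
78^11 ≡ 1
Hence ord(78) = 11.

11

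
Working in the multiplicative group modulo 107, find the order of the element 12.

Since 12 ∈ (Z/107Z)^×, its order divides φ(107) = 107 − 1 = 106 = 2 · 53.
Divisors of 106: 1, 2, 53, 106.
Evaluate successive powers at the divisors of 106:
12^1 ≡ 12
12^2 ≡ 37
12^53 ≡ 1
So ord_107(12) = 53.

53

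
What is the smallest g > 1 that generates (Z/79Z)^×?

3

φ(79) = 79 − 1 = 78 = 2 · 3 · 13.
Test candidates g = 2, 3, … against the prime factors q ∈ {2, 3, 13} of φ(79): g is a generator iff g^(78/q) ≢ 1 for every such q.
g = 2: 2^39 ≡ 1 — hits 1, so not a primitive root.
g = 3: 3^39 ≡ 78; 3^26 ≡ 23; 3^6 ≡ 18 — none is 1, so 3 is a primitive root.
So 3 is the smallest generator of (Z/79Z)^×.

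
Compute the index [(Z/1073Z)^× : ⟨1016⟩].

28

The order of 1016 must divide φ(1073) = φ(29·37) = (29−1)·(37−1) = 28·36 = 1008 = 2^4 · 3^2 · 7.
Divisors of 1008: 1, 2, 3, 4, 6, 7, 8, 9, 12, 14, 16, 18, 21, 24, 28, 36, 42, 48, 56, 63, 72, 84, 112, 126, 144, 168, 252, 336, 504, 1008.
Compute 1016^d (mod 1073) for the divisors d until we hit 1:
1016^1 ≡ 1016
1016^2 ≡ 30
1016^3 ≡ 436
1016^4 ≡ 900
1016^6 ≡ 175
1016^7 ≡ 755
1016^8 ≡ 958
1016^9 ≡ 117
1016^12 ≡ 581
1016^14 ≡ 262
1016^16 ≡ 349
1016^18 ≡ 813
1016^21 ≡ 378
1016^24 ≡ 639
1016^28 ≡ 1045
1016^36 ≡ 1
So ord_1073(1016) = 36, hence |⟨1016⟩| = 36.
The index is φ(1073) / ord(1016) = 1008 / 36 = 28.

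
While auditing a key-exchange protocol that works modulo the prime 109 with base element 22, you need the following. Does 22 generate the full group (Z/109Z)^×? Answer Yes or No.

No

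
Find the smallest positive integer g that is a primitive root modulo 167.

φ(167) = 167 − 1 = 166 = 2 · 83.
g is a primitive root iff g^(166/q) ≢ 1 (mod 167) for each prime q ∈ {2, 83}.
g = 2: 2^83 ≡ 1 — hits 1, so not a primitive root.
g = 3: 3^83 ≡ 1 — hits 1, so not a primitive root.
g = 4: 4^83 ≡ 1 — hits 1, so not a primitive root.
g = 5: 5^83 ≡ 166; 5^2 ≡ 25 — none is 1, so 5 is a primitive root.
Hence the least primitive root of 167 is 5.

5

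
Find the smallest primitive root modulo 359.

7

φ(359) = 359 − 1 = 358 = 2 · 179.
g is a primitive root iff g^(358/q) ≢ 1 (mod 359) for each prime q ∈ {2, 179}.
g = 2: 2^179 ≡ 1 — hits 1, so not a primitive root.
g = 3: 3^179 ≡ 1 — hits 1, so not a primitive root.
g = 4: 4^179 ≡ 1 — hits 1, so not a primitive root.
g = 5: 5^179 ≡ 1 — hits 1, so not a primitive root.
g = 6: 6^179 ≡ 1 — hits 1, so not a primitive root.
g = 7: 7^179 ≡ 358; 7^2 ≡ 49 — none is 1, so 7 is a primitive root.
So 7 is the smallest generator of (Z/359Z)^×.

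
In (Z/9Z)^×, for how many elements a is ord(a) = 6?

2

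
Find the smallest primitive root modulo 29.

φ(29) = 29 − 1 = 28 = 2^2 · 7.
Test candidates g = 2, 3, … against the prime factors q ∈ {2, 7} of φ(29): g is a generator iff g^(28/q) ≢ 1 for every such q.
g = 2: 2^14 ≡ 28; 2^4 ≡ 16 — none is 1, so 2 is a primitive root.
Hence the least primitive root of 29 is 2.

2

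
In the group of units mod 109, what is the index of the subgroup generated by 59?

1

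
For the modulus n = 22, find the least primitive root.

φ(22) = φ(2)·φ(11) = 1·10 = 10 = 2 · 5.
Test candidates g = 2, 3, … against the prime factors q ∈ {2, 5} of φ(22): g is a generator iff g^(10/q) ≢ 1 for every such q.
g = 2: gcd(2, 22) = 2 > 1, not a unit — skip.
g = 3: 3^5 ≡ 1 — hits 1, so not a primitive root.
g = 4: gcd(4, 22) = 2 > 1, not a unit — skip.
g = 5: 5^5 ≡ 1 — hits 1, so not a primitive root.
g = 6: gcd(6, 22) = 2 > 1, not a unit — skip.
g = 7: 7^5 ≡ 21; 7^2 ≡ 5 — none is 1, so 7 is a primitive root.
Hence the least primitive root of 22 is 7.

7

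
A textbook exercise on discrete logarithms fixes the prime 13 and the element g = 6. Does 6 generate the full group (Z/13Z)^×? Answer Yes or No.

Yes

φ(13) = 13 − 1 = 12 = 2^2 · 3.
An element g generates (Z/13Z)^× iff g^(12/q) ≢ 1 (mod 13) for each prime q ∈ {2, 3}.
6^6 ≡ 12 (mod 13)  [q = 2: ≢ 1 ✓]
6^4 ≡ 9 (mod 13)  [q = 3: ≢ 1 ✓]
None equal 1, so ord_13(6) = 12: 6 is a primitive root.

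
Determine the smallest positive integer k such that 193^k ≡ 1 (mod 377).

84

ord(193) | φ(377) = φ(13·29) = (13−1)·(29−1) = 12·28 = 336 = 2^4 · 3 · 7.
Divisors of 336: 1, 2, 3, 4, 6, 7, 8, 12, 14, 16, 21, 24, 28, 42, 48, 56, 84, 112, 168, 336.
Compute 193^d (mod 377) for the divisors d until we hit 1:
193^1 ≡ 193 (mod 377)
193^2 ≡ 303 (mod 377)
193^3 ≡ 44 (mod 377)
193^4 ≡ 198 (mod 377)
193^6 ≡ 51 (mod 377)
193^7 ≡ 41 (mod 377)
193^8 ≡ 373 (mod 377)
193^12 ≡ 339 (mod 377)
193^14 ≡ 173 (mod 377)
193^16 ≡ 16 (mod 377)
193^21 ≡ 307 (mod 377)
193^24 ≡ 313 (mod 377)
193^28 ≡ 146 (mod 377)
193^42 ≡ 376 (mod 377)
193^48 ≡ 326 (mod 377)
193^56 ≡ 204 (mod 377)
193^84 ≡ 1 (mod 377) ✓
So ord_377(193) = 84.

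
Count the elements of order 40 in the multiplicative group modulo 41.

φ(41) = 41 − 1 = 40 = 2^3 · 5.
In a cyclic group of order 40, there are φ(d) elements of order d for each divisor d of 40, and zero for non-divisors.
40 = 2^3 · 5 divides 40, and φ(40) = 16.

16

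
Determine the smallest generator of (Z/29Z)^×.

φ(29) = 29 − 1 = 28 = 2^2 · 7.
Test candidates g = 2, 3, … against the prime factors q ∈ {2, 7} of φ(29): g is a generator iff g^(28/q) ≢ 1 for every such q.
g = 2: 2^14 ≡ 28; 2^4 ≡ 16 — none is 1, so 2 is a primitive root.
The smallest primitive root modulo 29 is 2.

2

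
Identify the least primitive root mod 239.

φ(239) = 239 − 1 = 238 = 2 · 7 · 17.
g is a primitive root iff g^(238/q) ≢ 1 (mod 239) for each prime q ∈ {2, 7, 17}.
g = 2: 2^119 ≡ 1 — hits 1, so not a primitive root.
g = 3: 3^119 ≡ 1 — hits 1, so not a primitive root.
g = 4: 4^119 ≡ 1 — hits 1, so not a primitive root.
g = 5: 5^119 ≡ 1 — hits 1, so not a primitive root.
g = 6: 6^119 ≡ 1 — hits 1, so not a primitive root.
g = 7: 7^119 ≡ 238; 7^34 ≡ 24; 7^14 ≡ 211 — none is 1, so 7 is a primitive root.
Hence the least primitive root of 239 is 7.

7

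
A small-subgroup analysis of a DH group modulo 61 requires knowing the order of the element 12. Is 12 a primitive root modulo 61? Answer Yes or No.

No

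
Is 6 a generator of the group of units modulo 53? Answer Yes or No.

φ(53) = 53 − 1 = 52 = 2^2 · 13.
Test 6^(52/q) mod 53 for each prime factor q of 52:
6^26 ≡ 1 (mod 53)  [q = 2: ≡ 1 ✗]
6^4 ≡ 24 (mod 53)  [q = 13: ≢ 1 ✓]
6^26 ≡ 1 shows ord(6) | 26, strictly less than φ(53); not a primitive root.

No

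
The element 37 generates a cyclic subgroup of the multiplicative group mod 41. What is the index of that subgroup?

The order of 37 must divide φ(41) = 41 − 1 = 40 = 2^3 · 5.
Divisors of 40: 1, 2, 4, 5, 8, 10, 20, 40.
Evaluate successive powers at the divisors of 40:
37^1 ≡ 37 (mod 41)
37^2 ≡ 16 (mod 41)
37^4 ≡ 10 (mod 41)
37^5 ≡ 1 (mod 41) ✓
The order of 37 is 5, so the subgroup it generates has 5 elements.
The index is φ(41) / ord(37) = 40 / 5 = 8.

8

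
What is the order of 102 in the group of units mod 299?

By Lagrange's theorem, ord_299(102) divides φ(299) = φ(13·23) = (13−1)·(23−1) = 12·22 = 264 = 2^3 · 3 · 11.
Divisors of 264: 1, 2, 3, 4, 6, 8, 11, 12, 22, 24, 33, 44, 66, 88, 132, 264.
Test each divisor d:
102^1 ≡ 102 (mod 299)
102^2 ≡ 238 (mod 299)
102^3 ≡ 57 (mod 299)
102^4 ≡ 133 (mod 299)
102^6 ≡ 259 (mod 299)
102^8 ≡ 48 (mod 299)
102^11 ≡ 45 (mod 299)
102^12 ≡ 105 (mod 299)
102^22 ≡ 231 (mod 299)
102^24 ≡ 261 (mod 299)
102^33 ≡ 229 (mod 299)
102^44 ≡ 139 (mod 299)
102^66 ≡ 116 (mod 299)
102^88 ≡ 185 (mod 299)
102^132 ≡ 1 (mod 299) ✓
Therefore the multiplicative order of 102 modulo 299 is 132.

132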